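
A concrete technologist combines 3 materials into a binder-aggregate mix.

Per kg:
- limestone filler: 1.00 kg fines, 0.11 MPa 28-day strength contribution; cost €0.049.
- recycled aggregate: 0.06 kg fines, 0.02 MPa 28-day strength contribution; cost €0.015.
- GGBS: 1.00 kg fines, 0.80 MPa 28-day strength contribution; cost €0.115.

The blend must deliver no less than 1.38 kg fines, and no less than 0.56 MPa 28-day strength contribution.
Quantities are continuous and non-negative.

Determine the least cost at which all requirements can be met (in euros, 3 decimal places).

Set it up as a linear program. Let x1 = kg of limestone filler, x2 = kg of recycled aggregate, x3 = kg of GGBS.
min 0.049x1 + 0.015x2 + 0.115x3 s.t.:
  1x1 + 0.06x2 + 1x3 ≥ 1.38   (fines)
  0.11x1 + 0.02x2 + 0.8x3 ≥ 0.56   (28-day strength contribution)
  x1, x2, x3 ≥ 0.
At the optimum only limestone filler, GGBS are positive (recycled aggregate = 0). There the fines and 28-day strength contribution constraints are tight.
That vertex is x1 = 0.7884, x3 = 0.5916.
Objective = 0.049·0.7884 + 0.115·0.5916 = 0.10667.

€0.107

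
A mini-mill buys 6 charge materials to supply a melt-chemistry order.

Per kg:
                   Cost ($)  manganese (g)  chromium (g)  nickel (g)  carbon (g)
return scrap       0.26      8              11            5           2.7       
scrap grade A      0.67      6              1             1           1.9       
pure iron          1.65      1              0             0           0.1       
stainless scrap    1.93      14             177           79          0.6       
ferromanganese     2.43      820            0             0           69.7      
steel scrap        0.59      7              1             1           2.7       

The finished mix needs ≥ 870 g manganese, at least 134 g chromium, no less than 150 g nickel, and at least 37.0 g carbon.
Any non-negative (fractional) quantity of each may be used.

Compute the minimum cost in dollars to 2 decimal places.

Let x1 = kg of return scrap, x2 = kg of scrap grade A, x3 = kg of pure iron, x4 = kg of stainless scrap, x5 = kg of ferromanganese, x6 = kg of steel scrap.
min 0.26x1 + 0.67x2 + 1.65x3 + 1.93x4 + 2.43x5 + 0.59x6 s.t.:
  8x1 + 6x2 + 1x3 + 14x4 + 820x5 + 7x6 ≥ 870   (manganese)
  11x1 + 1x2 + 177x4 + 1x6 ≥ 134   (chromium)
  5x1 + 1x2 + 79x4 + 1x6 ≥ 150   (nickel)
  2.7x1 + 1.9x2 + 0.1x3 + 0.6x4 + 69.7x5 + 2.7x6 ≥ 37   (carbon)
  x1, x2, x3, x4, x5, x6 ≥ 0.
The minimum-cost mix takes nothing from return scrap, scrap grade A, pure iron, steel scrap — only stainless scrap, ferromanganese. The manganese and nickel requirements are met with equality.
That vertex is x4 = 1.8987, x5 = 1.0286.
Cost = 1.93·1.8987 + 2.43·1.0286 = 6.1640.

$6.16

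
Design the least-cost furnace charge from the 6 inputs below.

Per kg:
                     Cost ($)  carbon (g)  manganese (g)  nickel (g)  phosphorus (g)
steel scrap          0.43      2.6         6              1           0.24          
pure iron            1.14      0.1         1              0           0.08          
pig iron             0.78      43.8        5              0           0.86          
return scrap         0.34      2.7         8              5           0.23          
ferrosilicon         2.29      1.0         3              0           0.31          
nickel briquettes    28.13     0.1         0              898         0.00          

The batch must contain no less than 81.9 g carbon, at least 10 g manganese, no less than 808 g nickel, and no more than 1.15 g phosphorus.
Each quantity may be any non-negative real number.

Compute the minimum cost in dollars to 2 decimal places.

$7825.08

This is a linear program. Let x1 = kg of steel scrap, x2 = kg of pure iron, x3 = kg of pig iron, x4 = kg of return scrap, x5 = kg of ferrosilicon, x6 = kg of nickel briquettes.
Minimise 0.43x1 + 1.14x2 + 0.78x3 + 0.34x4 + 2.29x5 + 28.13x6 with:
  2.6x1 + 0.1x2 + 43.8x3 + 2.7x4 + 1x5 + 0.1x6 ≥ 81.9   (carbon)
  6x1 + 1x2 + 5x3 + 8x4 + 3x5 ≥ 10   (manganese)
  1x1 + 5x4 + 898x6 ≥ 808   (nickel)
  0.24x1 + 0.08x2 + 0.86x3 + 0.23x4 + 0.31x5 ≤ 1.15   (phosphorus)
  x1, x2, x3, x4, x5, x6 ≥ 0.
The optimal basis is {pig iron, return scrap, nickel briquettes}; steel scrap, pure iron, ferrosilicon drop out. The carbon, manganese, phosphorus requirements are met with equality.
That vertex is x3 = 1.204188, x4 = 0.4973822, x6 = 278.1361.
Total cost: 0.78·1.204188 + 0.34·0.4973822 + 28.13·278.1361 = 7825.0769.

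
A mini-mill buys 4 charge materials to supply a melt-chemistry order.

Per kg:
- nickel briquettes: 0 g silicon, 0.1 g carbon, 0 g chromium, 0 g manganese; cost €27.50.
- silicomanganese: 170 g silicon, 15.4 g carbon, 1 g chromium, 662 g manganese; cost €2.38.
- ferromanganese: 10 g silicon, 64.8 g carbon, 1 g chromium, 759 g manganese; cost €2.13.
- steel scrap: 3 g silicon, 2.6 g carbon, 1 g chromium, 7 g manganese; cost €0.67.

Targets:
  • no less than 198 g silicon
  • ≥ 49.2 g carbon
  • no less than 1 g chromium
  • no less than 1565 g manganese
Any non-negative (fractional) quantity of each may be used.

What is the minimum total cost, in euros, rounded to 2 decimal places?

€4.97

Treat it as an LP. Let x1 = kg of nickel briquettes, x2 = kg of silicomanganese, x3 = kg of ferromanganese, x4 = kg of steel scrap.
Minimize 27.5x1 + 2.38x2 + 2.13x3 + 0.67x4 s.t.:
  170x2 + 10x3 + 3x4 ≥ 198   (silicon)
  0.1x1 + 15.4x2 + 64.8x3 + 2.6x4 ≥ 49.2   (carbon)
  1x2 + 1x3 + 1x4 ≥ 1   (chromium)
  662x2 + 759x3 + 7x4 ≥ 1565   (manganese)
  x1, x2, x3, x4 ≥ 0.
The cheapest feasible vertex uses only silicomanganese, ferromanganese; nickel briquettes, steel scrap are not used. There the silicon and manganese constraints are tight.
Optimal quantities: silicomanganese = 1.1 kg, ferromanganese = 1.103 kg.
Cost = 2.38·1.1 + 2.13·1.103 = 4.9674.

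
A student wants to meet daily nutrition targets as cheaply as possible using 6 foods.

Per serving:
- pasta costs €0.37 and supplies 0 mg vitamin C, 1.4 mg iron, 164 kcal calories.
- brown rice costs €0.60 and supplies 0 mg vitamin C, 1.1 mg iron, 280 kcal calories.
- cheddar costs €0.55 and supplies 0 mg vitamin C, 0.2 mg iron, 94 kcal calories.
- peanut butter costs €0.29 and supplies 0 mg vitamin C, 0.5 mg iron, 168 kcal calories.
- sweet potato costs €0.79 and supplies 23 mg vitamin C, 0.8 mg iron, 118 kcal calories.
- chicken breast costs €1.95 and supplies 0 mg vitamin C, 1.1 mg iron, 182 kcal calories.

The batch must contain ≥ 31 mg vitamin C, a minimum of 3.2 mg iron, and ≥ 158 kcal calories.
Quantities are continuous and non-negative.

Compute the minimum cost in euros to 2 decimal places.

Treat it as an LP. Let x1 = servings of pasta, x2 = servings of brown rice, x3 = servings of cheddar, x4 = servings of peanut butter, x5 = servings of sweet potato, x6 = servings of chicken breast.
Minimize 0.37x1 + 0.6x2 + 0.55x3 + 0.29x4 + 0.79x5 + 1.95x6 with:
  23x5 ≥ 31   (vitamin C)
  1.4x1 + 1.1x2 + 0.2x3 + 0.5x4 + 0.8x5 + 1.1x6 ≥ 3.2   (iron)
  164x1 + 280x2 + 94x3 + 168x4 + 118x5 + 182x6 ≥ 158   (calories)
  x1, x2, x3, x4, x5, x6 ≥ 0.
The cheapest feasible vertex uses only pasta, sweet potato; brown rice, cheddar, peanut butter, chicken breast are not used. The vitamin C and iron requirements are met with equality.
That vertex is x1 = 1.516, x5 = 1.348.
Objective = 0.37·1.516 + 0.79·1.348 = 1.6258.

€1.63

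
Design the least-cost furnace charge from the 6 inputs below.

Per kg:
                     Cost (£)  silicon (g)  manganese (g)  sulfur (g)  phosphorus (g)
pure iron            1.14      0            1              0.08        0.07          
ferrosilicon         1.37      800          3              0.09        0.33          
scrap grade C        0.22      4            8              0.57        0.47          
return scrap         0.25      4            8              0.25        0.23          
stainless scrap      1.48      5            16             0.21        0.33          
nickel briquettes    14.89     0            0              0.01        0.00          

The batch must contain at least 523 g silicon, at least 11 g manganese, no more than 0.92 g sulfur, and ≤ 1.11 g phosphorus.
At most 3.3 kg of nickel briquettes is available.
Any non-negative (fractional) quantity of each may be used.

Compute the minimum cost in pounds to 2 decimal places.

£1.14

Let x1 = kg of pure iron, x2 = kg of ferrosilicon, x3 = kg of scrap grade C, x4 = kg of return scrap, x5 = kg of stainless scrap, x6 = kg of nickel briquettes.
Minimise 1.14x1 + 1.37x2 + 0.22x3 + 0.25x4 + 1.48x5 + 14.89x6 subject to:
  800x2 + 4x3 + 4x4 + 5x5 ≥ 523   (silicon)
  1x1 + 3x2 + 8x3 + 8x4 + 16x5 ≥ 11   (manganese)
  0.08x1 + 0.09x2 + 0.57x3 + 0.25x4 + 0.21x5 + 0.01x6 ≤ 0.92   (sulfur)
  0.07x1 + 0.33x2 + 0.47x3 + 0.23x4 + 0.33x5 ≤ 1.11   (phosphorus)
  x6 ≤ 3.3
  x1, x2, x3, x4, x5, x6 ≥ 0.
The optimal basis is {ferrosilicon, scrap grade C}; pure iron, return scrap, stainless scrap, nickel briquettes drop out. The silicon and manganese requirements are met with equality.
That vertex is x2 = 0.6481, x3 = 1.132.
Objective = 1.37·0.6481 + 0.22·1.132 = 1.1369.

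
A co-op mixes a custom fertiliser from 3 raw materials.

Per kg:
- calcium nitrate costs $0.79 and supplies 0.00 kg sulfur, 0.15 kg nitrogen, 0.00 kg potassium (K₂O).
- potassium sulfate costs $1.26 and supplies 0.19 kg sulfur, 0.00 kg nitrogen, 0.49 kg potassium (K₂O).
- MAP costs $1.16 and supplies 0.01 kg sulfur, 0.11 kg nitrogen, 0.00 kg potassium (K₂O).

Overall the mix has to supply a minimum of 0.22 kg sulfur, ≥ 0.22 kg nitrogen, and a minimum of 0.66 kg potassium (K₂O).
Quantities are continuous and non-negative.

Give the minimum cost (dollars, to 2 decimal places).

Set it up as a linear program. Let x1 = kg of calcium nitrate, x2 = kg of potassium sulfate, x3 = kg of MAP.
Minimise 0.79x1 + 1.26x2 + 1.16x3 s.t.:
  0.19x2 + 0.01x3 ≥ 0.22   (sulfur)
  0.15x1 + 0.11x3 ≥ 0.22   (nitrogen)
  0.49x2 ≥ 0.66   (potassium (K₂O))
  x1, x2, x3 ≥ 0.
The cheapest feasible vertex uses only calcium nitrate, potassium sulfate; MAP is not used. Binding constraints: nitrogen and potassium (K₂O).
Solving gives x1 = 1.467, x2 = 1.347.
Hence cost = 0.79·1.467 + 1.26·1.347 = $2.8562.

$2.86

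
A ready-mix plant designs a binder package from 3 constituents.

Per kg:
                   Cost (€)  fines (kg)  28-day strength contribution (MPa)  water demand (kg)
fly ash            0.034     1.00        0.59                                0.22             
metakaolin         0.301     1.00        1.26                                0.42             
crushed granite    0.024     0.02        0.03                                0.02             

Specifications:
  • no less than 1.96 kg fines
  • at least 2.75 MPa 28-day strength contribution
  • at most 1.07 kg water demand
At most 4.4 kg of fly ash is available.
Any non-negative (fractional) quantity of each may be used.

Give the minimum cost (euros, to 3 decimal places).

€0.186

Treat it as an LP. Let x1 = kg of fly ash, x2 = kg of metakaolin, x3 = kg of crushed granite.
Minimise 0.034x1 + 0.301x2 + 0.024x3 s.t.:
  1x1 + 1x2 + 0.02x3 ≥ 1.96   (fines)
  0.59x1 + 1.26x2 + 0.03x3 ≥ 2.75   (28-day strength contribution)
  0.22x1 + 0.42x2 + 0.02x3 ≤ 1.07   (water demand)
  x1 ≤ 4.4
  x1, x2, x3 ≥ 0.
At the optimum only fly ash, metakaolin are positive (crushed granite = 0). The 28-day strength contribution and the fly ash cap requirements are met with equality.
Optimal quantities: fly ash = 4.4 kg, metakaolin = 0.1222 kg.
Total cost: 0.034·4.4 + 0.301·0.1222 = 0.18638.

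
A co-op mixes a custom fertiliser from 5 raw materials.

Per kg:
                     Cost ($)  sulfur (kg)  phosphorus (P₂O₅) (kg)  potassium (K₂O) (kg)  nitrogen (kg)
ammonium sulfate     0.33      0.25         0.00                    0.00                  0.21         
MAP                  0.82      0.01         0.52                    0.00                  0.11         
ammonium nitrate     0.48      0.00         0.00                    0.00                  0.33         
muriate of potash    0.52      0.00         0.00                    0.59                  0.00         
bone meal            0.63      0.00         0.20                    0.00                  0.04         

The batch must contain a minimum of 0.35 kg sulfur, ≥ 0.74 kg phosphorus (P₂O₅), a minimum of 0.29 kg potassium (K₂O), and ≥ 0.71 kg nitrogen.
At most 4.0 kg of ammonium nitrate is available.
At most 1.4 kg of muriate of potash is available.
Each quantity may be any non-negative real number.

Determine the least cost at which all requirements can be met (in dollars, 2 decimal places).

$2.26

This is a linear program. Let x1 = kg of ammonium sulfate, x2 = kg of MAP, x3 = kg of ammonium nitrate, x4 = kg of muriate of potash, x5 = kg of bone meal.
min 0.33x1 + 0.82x2 + 0.48x3 + 0.52x4 + 0.63x5 with:
  0.25x1 + 0.01x2 ≥ 0.35   (sulfur)
  0.52x2 + 0.2x5 ≥ 0.74   (phosphorus (P₂O₅))
  0.59x4 ≥ 0.29   (potassium (K₂O))
  0.21x1 + 0.11x2 + 0.33x3 + 0.04x5 ≥ 0.71   (nitrogen)
  x3 ≤ 4
  x4 ≤ 1.4
  x1, x2, x3, x4, x5 ≥ 0.
The cheapest feasible vertex uses only ammonium sulfate, MAP, ammonium nitrate, muriate of potash; bone meal is not used. Binding constraints: sulfur, phosphorus (P₂O₅), potassium (K₂O), nitrogen.
Solving gives x1 = 1.343, x2 = 1.423, x3 = 0.8225, x4 = 0.4915.
Hence cost = 0.33·1.343 + 0.82·1.423 + 0.48·0.8225 + 0.52·0.4915 = $2.2604.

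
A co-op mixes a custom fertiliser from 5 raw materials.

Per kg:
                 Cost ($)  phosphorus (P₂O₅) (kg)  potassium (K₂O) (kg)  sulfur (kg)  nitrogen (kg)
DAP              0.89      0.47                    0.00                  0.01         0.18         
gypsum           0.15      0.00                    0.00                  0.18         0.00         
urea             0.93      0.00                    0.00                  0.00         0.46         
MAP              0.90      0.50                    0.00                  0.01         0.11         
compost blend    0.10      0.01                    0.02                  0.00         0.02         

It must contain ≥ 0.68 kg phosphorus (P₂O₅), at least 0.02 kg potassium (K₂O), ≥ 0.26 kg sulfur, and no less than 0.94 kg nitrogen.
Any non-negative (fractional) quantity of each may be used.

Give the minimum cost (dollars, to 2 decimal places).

$2.91

This is a linear program. Let x1 = kg of DAP, x2 = kg of gypsum, x3 = kg of urea, x4 = kg of MAP, x5 = kg of compost blend.
Minimise 0.89x1 + 0.15x2 + 0.93x3 + 0.9x4 + 0.1x5 subject to:
  0.47x1 + 0.5x4 + 0.01x5 ≥ 0.68   (phosphorus (P₂O₅))
  0.02x5 ≥ 0.02   (potassium (K₂O))
  0.01x1 + 0.18x2 + 0.01x4 ≥ 0.26   (sulfur)
  0.18x1 + 0.46x3 + 0.11x4 + 0.02x5 ≥ 0.94   (nitrogen)
  x1, x2, x3, x4, x5 ≥ 0.
At the optimum only DAP, gypsum, urea, compost blend are positive (MAP = 0). Binding constraints: phosphorus (P₂O₅), potassium (K₂O), sulfur, nitrogen.
Solving gives x1 = 1.426, x2 = 1.365, x3 = 1.442, x5 = 1.
Objective = 0.89·1.426 + 0.15·1.365 + 0.93·1.442 + 0.1·1 = 2.91495.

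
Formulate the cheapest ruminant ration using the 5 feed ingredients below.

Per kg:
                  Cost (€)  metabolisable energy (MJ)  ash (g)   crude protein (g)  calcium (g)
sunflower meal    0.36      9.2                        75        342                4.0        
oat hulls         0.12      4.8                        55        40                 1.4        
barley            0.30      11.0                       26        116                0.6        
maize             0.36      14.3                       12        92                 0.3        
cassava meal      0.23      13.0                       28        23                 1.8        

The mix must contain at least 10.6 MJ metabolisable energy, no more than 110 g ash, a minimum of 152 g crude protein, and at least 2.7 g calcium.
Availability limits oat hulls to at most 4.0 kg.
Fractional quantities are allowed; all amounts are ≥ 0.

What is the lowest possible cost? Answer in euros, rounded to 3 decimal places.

Let x1 = kg of sunflower meal, x2 = kg of oat hulls, x3 = kg of barley, x4 = kg of maize, x5 = kg of cassava meal.
min 0.36x1 + 0.12x2 + 0.3x3 + 0.36x4 + 0.23x5 s.t.:
  9.2x1 + 4.8x2 + 11x3 + 14.3x4 + 13x5 ≥ 10.6   (metabolisable energy)
  75x1 + 55x2 + 26x3 + 12x4 + 28x5 ≤ 110   (ash)
  342x1 + 40x2 + 116x3 + 92x4 + 23x5 ≥ 152   (crude protein)
  4x1 + 1.4x2 + 0.6x3 + 0.3x4 + 1.8x5 ≥ 2.7   (calcium)
  x2 ≤ 4
  x1, x2, x3, x4, x5 ≥ 0.
The minimum-cost mix takes nothing from barley, maize — only sunflower meal, oat hulls, cassava meal. The metabolisable energy, crude protein, calcium requirements are met with equality.
So sunflower meal = 0.3851 kg, oat hulls = 0.2483 kg, cassava meal = 0.4512 kg.
Total cost: 0.36·0.3851 + 0.12·0.2483 + 0.23·0.4512 = 0.27221.

€0.272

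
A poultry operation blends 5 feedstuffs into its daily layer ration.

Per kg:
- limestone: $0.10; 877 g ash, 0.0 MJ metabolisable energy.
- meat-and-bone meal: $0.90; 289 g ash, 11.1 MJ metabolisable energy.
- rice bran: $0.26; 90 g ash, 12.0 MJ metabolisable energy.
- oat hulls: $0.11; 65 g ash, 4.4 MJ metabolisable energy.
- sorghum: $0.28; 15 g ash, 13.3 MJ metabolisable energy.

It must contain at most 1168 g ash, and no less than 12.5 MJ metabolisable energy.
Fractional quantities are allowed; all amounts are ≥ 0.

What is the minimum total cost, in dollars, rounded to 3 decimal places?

$0.263

Let x1 = kg of limestone, x2 = kg of meat-and-bone meal, x3 = kg of rice bran, x4 = kg of oat hulls, x5 = kg of sorghum.
min 0.1x1 + 0.9x2 + 0.26x3 + 0.11x4 + 0.28x5 with:
  877x1 + 289x2 + 90x3 + 65x4 + 15x5 ≤ 1168   (ash)
  11.1x2 + 12x3 + 4.4x4 + 13.3x5 ≥ 12.5   (metabolisable energy)
  x1, x2, x3, x4, x5 ≥ 0.
The cheapest feasible vertex uses only sorghum; limestone, meat-and-bone meal, rice bran, oat hulls are not used. There the metabolisable energy constraint is tight.
Solving gives x5 = 0.9398.
Total cost: 0.28·0.9398 = 0.26314.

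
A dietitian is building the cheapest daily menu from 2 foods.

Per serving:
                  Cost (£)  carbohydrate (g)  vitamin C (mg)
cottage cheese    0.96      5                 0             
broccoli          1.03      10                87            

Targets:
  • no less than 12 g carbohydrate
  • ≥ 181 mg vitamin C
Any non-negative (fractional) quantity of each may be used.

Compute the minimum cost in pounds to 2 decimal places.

£2.14

Let x1 = servings of cottage cheese, x2 = servings of broccoli.
min 0.96x1 + 1.03x2 s.t.:
  5x1 + 10x2 ≥ 12   (carbohydrate)
  87x2 ≥ 181   (vitamin C)
  x1, x2 ≥ 0.
The cheapest feasible vertex uses only broccoli; cottage cheese is not used. There the vitamin C constraint is tight.
That vertex is x2 = 2.08.
Cost = 1.03·2.08 = 2.1424.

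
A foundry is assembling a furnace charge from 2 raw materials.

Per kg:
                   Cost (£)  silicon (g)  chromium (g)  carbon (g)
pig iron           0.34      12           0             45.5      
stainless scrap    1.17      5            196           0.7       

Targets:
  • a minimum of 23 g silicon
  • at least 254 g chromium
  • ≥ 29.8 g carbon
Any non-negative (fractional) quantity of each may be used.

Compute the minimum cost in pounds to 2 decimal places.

Set it up as a linear program. Let x1 = kg of pig iron, x2 = kg of stainless scrap.
Minimize 0.34x1 + 1.17x2 with:
  12x1 + 5x2 ≥ 23   (silicon)
  196x2 ≥ 254   (chromium)
  45.5x1 + 0.7x2 ≥ 29.8   (carbon)
  x1, x2 ≥ 0.
Both inputs are positive at the optimum. Binding constraints: silicon and chromium.
That vertex is x1 = 1.377, x2 = 1.296.
Hence cost = 0.34·1.377 + 1.17·1.296 = £1.9845.

£1.98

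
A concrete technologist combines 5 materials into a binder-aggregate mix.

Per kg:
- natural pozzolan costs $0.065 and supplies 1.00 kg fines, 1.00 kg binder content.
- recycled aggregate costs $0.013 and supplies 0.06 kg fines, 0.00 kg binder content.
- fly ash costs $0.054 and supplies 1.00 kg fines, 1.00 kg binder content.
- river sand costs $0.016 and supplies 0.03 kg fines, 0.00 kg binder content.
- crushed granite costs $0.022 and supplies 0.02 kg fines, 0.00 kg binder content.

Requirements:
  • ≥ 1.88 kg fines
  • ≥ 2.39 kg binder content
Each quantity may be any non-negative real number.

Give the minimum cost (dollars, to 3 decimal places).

This is a linear program. Let x1 = kg of natural pozzolan, x2 = kg of recycled aggregate, x3 = kg of fly ash, x4 = kg of river sand, x5 = kg of crushed granite.
Minimise 0.065x1 + 0.013x2 + 0.054x3 + 0.016x4 + 0.022x5 subject to:
  1x1 + 0.06x2 + 1x3 + 0.03x4 + 0.02x5 ≥ 1.88   (fines)
  1x1 + 1x3 ≥ 2.39   (binder content)
  x1, x2, x3, x4, x5 ≥ 0.
The minimum-cost mix takes nothing from natural pozzolan, recycled aggregate, river sand, crushed granite — only fly ash. There the binder content constraint is tight.
So fly ash = 2.39 kg.
Total cost: 0.054·2.39 = 0.12906.

$0.129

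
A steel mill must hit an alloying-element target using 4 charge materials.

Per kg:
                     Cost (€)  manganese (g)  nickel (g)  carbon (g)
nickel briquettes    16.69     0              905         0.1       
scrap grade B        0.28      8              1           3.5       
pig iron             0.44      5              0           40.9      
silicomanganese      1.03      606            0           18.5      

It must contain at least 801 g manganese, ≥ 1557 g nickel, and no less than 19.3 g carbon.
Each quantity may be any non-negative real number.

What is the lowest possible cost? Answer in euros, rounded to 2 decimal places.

This is a linear program. Let x1 = kg of nickel briquettes, x2 = kg of scrap grade B, x3 = kg of pig iron, x4 = kg of silicomanganese.
Minimise 16.69x1 + 0.28x2 + 0.44x3 + 1.03x4 s.t.:
  8x2 + 5x3 + 606x4 ≥ 801   (manganese)
  905x1 + 1x2 ≥ 1557   (nickel)
  0.1x1 + 3.5x2 + 40.9x3 + 18.5x4 ≥ 19.3   (carbon)
  x1, x2, x3, x4 ≥ 0.
At the optimum only nickel briquettes, silicomanganese are positive (scrap grade B, pig iron = 0). Binding constraints: manganese and nickel.
That vertex is x1 = 1.72044, x4 = 1.32178.
Cost = 16.69·1.72044 + 1.03·1.32178 = 30.0756.

€30.08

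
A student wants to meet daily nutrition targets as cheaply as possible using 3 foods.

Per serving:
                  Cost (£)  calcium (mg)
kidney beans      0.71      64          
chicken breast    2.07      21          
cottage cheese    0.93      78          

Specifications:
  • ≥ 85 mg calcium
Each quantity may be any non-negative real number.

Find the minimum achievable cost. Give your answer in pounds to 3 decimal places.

Let x1 = servings of kidney beans, x2 = servings of chicken breast, x3 = servings of cottage cheese.
Minimise 0.71x1 + 2.07x2 + 0.93x3 s.t.:
  64x1 + 21x2 + 78x3 ≥ 85   (calcium)
  x1, x2, x3 ≥ 0.
At the optimum only kidney beans is positive (chicken breast, cottage cheese = 0). Binding constraint: calcium.
Optimal quantities: kidney beans = 1.328 servings.
Total cost: 0.71·1.328 = 0.94288.

£0.943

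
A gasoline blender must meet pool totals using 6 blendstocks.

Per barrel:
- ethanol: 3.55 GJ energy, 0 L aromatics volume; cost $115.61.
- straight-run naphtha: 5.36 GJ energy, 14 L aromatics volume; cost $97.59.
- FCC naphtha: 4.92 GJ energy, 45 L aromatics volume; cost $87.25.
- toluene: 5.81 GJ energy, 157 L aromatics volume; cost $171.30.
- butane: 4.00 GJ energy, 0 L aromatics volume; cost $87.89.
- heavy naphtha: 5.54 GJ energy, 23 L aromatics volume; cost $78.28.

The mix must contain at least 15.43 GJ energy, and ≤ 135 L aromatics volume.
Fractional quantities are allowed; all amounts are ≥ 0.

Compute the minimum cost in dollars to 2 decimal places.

Let x1 = barrels of ethanol, x2 = barrels of straight-run naphtha, x3 = barrels of FCC naphtha, x4 = barrels of toluene, x5 = barrels of butane, x6 = barrels of heavy naphtha.
Minimize 115.61x1 + 97.59x2 + 87.25x3 + 171.3x4 + 87.89x5 + 78.28x6 s.t.:
  3.55x1 + 5.36x2 + 4.92x3 + 5.81x4 + 4x5 + 5.54x6 ≥ 15.43   (energy)
  14x2 + 45x3 + 157x4 + 23x6 ≤ 135   (aromatics volume)
  x1, x2, x3, x4, x5, x6 ≥ 0.
The minimum-cost mix takes nothing from ethanol, straight-run naphtha, FCC naphtha, toluene, butane — only heavy naphtha. The energy requirement is met with equality.
That vertex is x6 = 2.7852.
Total cost: 78.28·2.7852 = 218.0255.

$218.03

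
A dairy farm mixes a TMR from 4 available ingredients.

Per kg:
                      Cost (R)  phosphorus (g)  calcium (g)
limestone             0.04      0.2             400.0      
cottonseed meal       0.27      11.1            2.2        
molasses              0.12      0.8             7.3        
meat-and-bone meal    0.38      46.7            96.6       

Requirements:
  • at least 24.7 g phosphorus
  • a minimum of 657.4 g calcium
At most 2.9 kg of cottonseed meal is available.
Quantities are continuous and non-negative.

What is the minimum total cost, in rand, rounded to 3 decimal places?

R0.259

Let x1 = kg of limestone, x2 = kg of cottonseed meal, x3 = kg of molasses, x4 = kg of meat-and-bone meal.
min 0.04x1 + 0.27x2 + 0.12x3 + 0.38x4 subject to:
  0.2x1 + 11.1x2 + 0.8x3 + 46.7x4 ≥ 24.7   (phosphorus)
  400x1 + 2.2x2 + 7.3x3 + 96.6x4 ≥ 657.4   (calcium)
  x2 ≤ 2.9
  x1, x2, x3, x4 ≥ 0.
The optimal basis is {limestone, meat-and-bone meal}; cottonseed meal, molasses drop out. The phosphorus and calcium requirements are met with equality.
So limestone = 1.517 kg, meat-and-bone meal = 0.5224 kg.
Total cost: 0.04·1.517 + 0.38·0.5224 = 0.25919.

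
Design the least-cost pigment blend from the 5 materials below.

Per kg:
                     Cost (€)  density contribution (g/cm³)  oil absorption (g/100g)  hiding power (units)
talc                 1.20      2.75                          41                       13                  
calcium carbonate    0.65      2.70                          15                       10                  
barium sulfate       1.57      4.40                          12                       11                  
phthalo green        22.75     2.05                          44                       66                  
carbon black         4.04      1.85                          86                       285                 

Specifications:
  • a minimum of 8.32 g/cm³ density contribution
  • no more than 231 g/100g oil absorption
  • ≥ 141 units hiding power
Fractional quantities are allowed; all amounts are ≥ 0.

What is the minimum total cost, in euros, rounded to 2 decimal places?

Let x1 = kg of talc, x2 = kg of calcium carbonate, x3 = kg of barium sulfate, x4 = kg of phthalo green, x5 = kg of carbon black.
Minimize 1.2x1 + 0.65x2 + 1.57x3 + 22.75x4 + 4.04x5 with:
  2.75x1 + 2.7x2 + 4.4x3 + 2.05x4 + 1.85x5 ≥ 8.32   (density contribution)
  41x1 + 15x2 + 12x3 + 44x4 + 86x5 ≤ 231   (oil absorption)
  13x1 + 10x2 + 11x3 + 66x4 + 285x5 ≥ 141   (hiding power)
  x1, x2, x3, x4, x5 ≥ 0.
The cheapest feasible vertex uses only calcium carbonate, carbon black; talc, barium sulfate, phthalo green are not used. Binding constraints: density contribution and hiding power.
So calcium carbonate = 2.81 kg, carbon black = 0.3961 kg.
Total cost: 0.65·2.81 + 4.04·0.3961 = 3.4267.

€3.43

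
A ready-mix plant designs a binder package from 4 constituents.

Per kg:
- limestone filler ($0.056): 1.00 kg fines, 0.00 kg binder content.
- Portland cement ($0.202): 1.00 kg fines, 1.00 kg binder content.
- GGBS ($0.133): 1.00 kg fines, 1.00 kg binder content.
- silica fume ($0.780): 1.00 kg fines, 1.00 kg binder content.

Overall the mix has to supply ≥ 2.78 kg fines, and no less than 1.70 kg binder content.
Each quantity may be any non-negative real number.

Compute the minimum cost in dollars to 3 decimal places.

This is a linear program. Let x1 = kg of limestone filler, x2 = kg of Portland cement, x3 = kg of GGBS, x4 = kg of silica fume.
Minimize 0.056x1 + 0.202x2 + 0.133x3 + 0.78x4 subject to:
  1x1 + 1x2 + 1x3 + 1x4 ≥ 2.78   (fines)
  1x2 + 1x3 + 1x4 ≥ 1.7   (binder content)
  x1, x2, x3, x4 ≥ 0.
The minimum-cost mix takes nothing from Portland cement, silica fume — only limestone filler, GGBS. Binding constraints: fines and binder content.
Solving gives x1 = 1.08, x3 = 1.7.
Total cost: 0.056·1.08 + 0.133·1.7 = 0.28658.

$0.287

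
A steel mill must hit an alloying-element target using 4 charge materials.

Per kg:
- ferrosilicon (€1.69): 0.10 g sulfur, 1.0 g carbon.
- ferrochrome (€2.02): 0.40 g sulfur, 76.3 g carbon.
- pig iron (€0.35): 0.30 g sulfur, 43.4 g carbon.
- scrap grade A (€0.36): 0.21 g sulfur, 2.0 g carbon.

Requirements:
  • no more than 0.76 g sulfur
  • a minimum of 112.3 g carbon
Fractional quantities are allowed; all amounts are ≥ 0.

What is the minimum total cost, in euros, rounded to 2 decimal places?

This is a linear program. Let x1 = kg of ferrosilicon, x2 = kg of ferrochrome, x3 = kg of pig iron, x4 = kg of scrap grade A.
Minimise 1.69x1 + 2.02x2 + 0.35x3 + 0.36x4 with:
  0.1x1 + 0.4x2 + 0.3x3 + 0.21x4 ≤ 0.76   (sulfur)
  1x1 + 76.3x2 + 43.4x3 + 2x4 ≥ 112.3   (carbon)
  x1, x2, x3, x4 ≥ 0.
At the optimum only ferrochrome, pig iron are positive (ferrosilicon, scrap grade A = 0). There the sulfur and carbon constraints are tight.
That vertex is x2 = 0.12767, x3 = 2.3631.
Hence cost = 2.02·0.12767 + 0.35·2.3631 = €1.08498.

€1.08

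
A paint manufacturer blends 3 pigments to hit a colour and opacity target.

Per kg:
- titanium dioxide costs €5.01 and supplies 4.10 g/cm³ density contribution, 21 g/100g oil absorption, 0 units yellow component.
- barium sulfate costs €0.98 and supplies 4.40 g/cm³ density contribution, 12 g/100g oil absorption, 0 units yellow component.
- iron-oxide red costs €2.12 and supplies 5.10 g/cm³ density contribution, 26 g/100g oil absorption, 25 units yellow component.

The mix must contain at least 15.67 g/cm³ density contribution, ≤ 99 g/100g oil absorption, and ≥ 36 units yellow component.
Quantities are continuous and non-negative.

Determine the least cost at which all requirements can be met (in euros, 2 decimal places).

Set it up as a linear program. Let x1 = kg of titanium dioxide, x2 = kg of barium sulfate, x3 = kg of iron-oxide red.
Minimise 5.01x1 + 0.98x2 + 2.12x3 subject to:
  4.1x1 + 4.4x2 + 5.1x3 ≥ 15.67   (density contribution)
  21x1 + 12x2 + 26x3 ≤ 99   (oil absorption)
  25x3 ≥ 36   (yellow component)
  x1, x2, x3 ≥ 0.
The cheapest feasible vertex uses only barium sulfate, iron-oxide red; titanium dioxide is not used. The density contribution and yellow component requirements are met with equality.
Solving gives x2 = 1.892, x3 = 1.44.
Objective = 0.98·1.892 + 2.12·1.44 = 4.9070.

€4.91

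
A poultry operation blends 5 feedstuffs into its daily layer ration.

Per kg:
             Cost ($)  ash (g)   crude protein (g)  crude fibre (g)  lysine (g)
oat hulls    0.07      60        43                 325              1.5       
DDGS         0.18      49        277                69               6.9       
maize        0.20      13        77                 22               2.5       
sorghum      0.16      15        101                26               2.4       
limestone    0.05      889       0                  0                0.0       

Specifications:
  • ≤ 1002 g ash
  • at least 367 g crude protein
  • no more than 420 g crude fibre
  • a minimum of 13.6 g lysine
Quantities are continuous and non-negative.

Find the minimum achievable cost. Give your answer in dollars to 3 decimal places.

Let x1 = kg of oat hulls, x2 = kg of DDGS, x3 = kg of maize, x4 = kg of sorghum, x5 = kg of limestone.
Minimise 0.07x1 + 0.18x2 + 0.2x3 + 0.16x4 + 0.05x5 with:
  60x1 + 49x2 + 13x3 + 15x4 + 889x5 ≤ 1002   (ash)
  43x1 + 277x2 + 77x3 + 101x4 ≥ 367   (crude protein)
  325x1 + 69x2 + 22x3 + 26x4 ≤ 420   (crude fibre)
  1.5x1 + 6.9x2 + 2.5x3 + 2.4x4 ≥ 13.6   (lysine)
  x1, x2, x3, x4, x5 ≥ 0.
At the optimum only DDGS is positive (oat hulls, maize, sorghum, limestone = 0). Binding constraint: lysine.
Solving gives x2 = 1.971.
Objective = 0.18·1.971 = 0.35478.

$0.355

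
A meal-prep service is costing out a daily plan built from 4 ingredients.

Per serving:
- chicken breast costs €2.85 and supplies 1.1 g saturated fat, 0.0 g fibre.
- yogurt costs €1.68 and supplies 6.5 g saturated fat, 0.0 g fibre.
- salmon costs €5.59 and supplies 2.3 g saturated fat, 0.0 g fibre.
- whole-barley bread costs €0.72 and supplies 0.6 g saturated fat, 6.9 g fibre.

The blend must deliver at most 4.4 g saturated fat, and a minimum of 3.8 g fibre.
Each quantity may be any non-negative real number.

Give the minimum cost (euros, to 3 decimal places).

€0.397

Set it up as a linear program. Let x1 = servings of chicken breast, x2 = servings of yogurt, x3 = servings of salmon, x4 = servings of whole-barley bread.
Minimise 2.85x1 + 1.68x2 + 5.59x3 + 0.72x4 subject to:
  1.1x1 + 6.5x2 + 2.3x3 + 0.6x4 ≤ 4.4   (saturated fat)
  6.9x4 ≥ 3.8   (fibre)
  x1, x2, x3, x4 ≥ 0.
At the optimum only whole-barley bread is positive (chicken breast, yogurt, salmon = 0). The fibre requirement is met with equality.
Solving gives x4 = 0.5507.
Cost = 0.72·0.5507 = 0.396504.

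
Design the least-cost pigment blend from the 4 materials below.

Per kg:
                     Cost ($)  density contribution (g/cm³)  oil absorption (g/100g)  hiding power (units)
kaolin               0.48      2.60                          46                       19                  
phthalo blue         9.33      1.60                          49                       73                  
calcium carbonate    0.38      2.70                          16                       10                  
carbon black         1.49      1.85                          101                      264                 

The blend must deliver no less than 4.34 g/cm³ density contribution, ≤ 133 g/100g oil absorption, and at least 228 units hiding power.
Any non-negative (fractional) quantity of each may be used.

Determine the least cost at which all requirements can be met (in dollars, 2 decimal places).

$1.62

This is a linear program. Let x1 = kg of kaolin, x2 = kg of phthalo blue, x3 = kg of calcium carbonate, x4 = kg of carbon black.
min 0.48x1 + 9.33x2 + 0.38x3 + 1.49x4 with:
  2.6x1 + 1.6x2 + 2.7x3 + 1.85x4 ≥ 4.34   (density contribution)
  46x1 + 49x2 + 16x3 + 101x4 ≤ 133   (oil absorption)
  19x1 + 73x2 + 10x3 + 264x4 ≥ 228   (hiding power)
  x1, x2, x3, x4 ≥ 0.
The optimal basis is {calcium carbonate, carbon black}; kaolin, phthalo blue drop out. The density contribution and hiding power requirements are met with equality.
That vertex is x3 = 1.043, x4 = 0.8241.
Hence cost = 0.38·1.043 + 1.49·0.8241 = $1.6242.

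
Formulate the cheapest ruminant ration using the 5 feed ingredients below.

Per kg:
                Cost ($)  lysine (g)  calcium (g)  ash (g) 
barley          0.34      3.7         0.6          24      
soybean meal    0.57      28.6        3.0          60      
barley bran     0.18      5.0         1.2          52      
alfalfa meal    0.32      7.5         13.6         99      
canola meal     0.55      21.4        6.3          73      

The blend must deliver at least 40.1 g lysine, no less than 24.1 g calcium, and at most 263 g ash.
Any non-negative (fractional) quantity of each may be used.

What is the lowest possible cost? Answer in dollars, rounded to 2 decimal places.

Let x1 = kg of barley, x2 = kg of soybean meal, x3 = kg of barley bran, x4 = kg of alfalfa meal, x5 = kg of canola meal.
min 0.34x1 + 0.57x2 + 0.18x3 + 0.32x4 + 0.55x5 s.t.:
  3.7x1 + 28.6x2 + 5x3 + 7.5x4 + 21.4x5 ≥ 40.1   (lysine)
  0.6x1 + 3x2 + 1.2x3 + 13.6x4 + 6.3x5 ≥ 24.1   (calcium)
  24x1 + 60x2 + 52x3 + 99x4 + 73x5 ≤ 263   (ash)
  x1, x2, x3, x4, x5 ≥ 0.
The cheapest feasible vertex uses only soybean meal, alfalfa meal; barley, barley bran, canola meal are not used. The lysine and calcium requirements are met with equality.
So soybean meal = 0.995 kg, alfalfa meal = 1.553 kg.
Hence cost = 0.57·0.995 + 0.32·1.553 = $1.0641.

$1.06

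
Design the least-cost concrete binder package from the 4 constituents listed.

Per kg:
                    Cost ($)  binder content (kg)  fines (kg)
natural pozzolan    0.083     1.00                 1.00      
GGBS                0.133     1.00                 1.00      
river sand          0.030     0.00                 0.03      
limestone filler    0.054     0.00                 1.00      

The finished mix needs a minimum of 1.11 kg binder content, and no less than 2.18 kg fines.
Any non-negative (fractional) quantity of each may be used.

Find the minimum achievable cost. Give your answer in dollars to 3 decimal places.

$0.150

Let x1 = kg of natural pozzolan, x2 = kg of GGBS, x3 = kg of river sand, x4 = kg of limestone filler.
Minimize 0.083x1 + 0.133x2 + 0.03x3 + 0.054x4 s.t.:
  1x1 + 1x2 ≥ 1.11   (binder content)
  1x1 + 1x2 + 0.03x3 + 1x4 ≥ 2.18   (fines)
  x1, x2, x3, x4 ≥ 0.
The optimal basis is {natural pozzolan, limestone filler}; GGBS, river sand drop out. There the binder content and fines constraints are tight.
That vertex is x1 = 1.11, x4 = 1.07.
Cost = 0.083·1.11 + 0.054·1.07 = 0.14991.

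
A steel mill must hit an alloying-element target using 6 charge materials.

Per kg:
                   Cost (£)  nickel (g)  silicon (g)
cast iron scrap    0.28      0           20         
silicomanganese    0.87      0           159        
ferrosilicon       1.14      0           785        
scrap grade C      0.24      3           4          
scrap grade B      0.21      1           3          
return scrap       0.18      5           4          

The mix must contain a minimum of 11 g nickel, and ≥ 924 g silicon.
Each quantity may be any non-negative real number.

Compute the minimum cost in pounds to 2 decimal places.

£1.73

Let x1 = kg of cast iron scrap, x2 = kg of silicomanganese, x3 = kg of ferrosilicon, x4 = kg of scrap grade C, x5 = kg of scrap grade B, x6 = kg of return scrap.
Minimise 0.28x1 + 0.87x2 + 1.14x3 + 0.24x4 + 0.21x5 + 0.18x6 subject to:
  3x4 + 1x5 + 5x6 ≥ 11   (nickel)
  20x1 + 159x2 + 785x3 + 4x4 + 3x5 + 4x6 ≥ 924   (silicon)
  x1, x2, x3, x4, x5, x6 ≥ 0.
The cheapest feasible vertex uses only ferrosilicon, return scrap; cast iron scrap, silicomanganese, scrap grade C, scrap grade B are not used. There the nickel and silicon constraints are tight.
Solving gives x3 = 1.166, x6 = 2.2.
Hence cost = 1.14·1.166 + 0.18·2.2 = £1.7252.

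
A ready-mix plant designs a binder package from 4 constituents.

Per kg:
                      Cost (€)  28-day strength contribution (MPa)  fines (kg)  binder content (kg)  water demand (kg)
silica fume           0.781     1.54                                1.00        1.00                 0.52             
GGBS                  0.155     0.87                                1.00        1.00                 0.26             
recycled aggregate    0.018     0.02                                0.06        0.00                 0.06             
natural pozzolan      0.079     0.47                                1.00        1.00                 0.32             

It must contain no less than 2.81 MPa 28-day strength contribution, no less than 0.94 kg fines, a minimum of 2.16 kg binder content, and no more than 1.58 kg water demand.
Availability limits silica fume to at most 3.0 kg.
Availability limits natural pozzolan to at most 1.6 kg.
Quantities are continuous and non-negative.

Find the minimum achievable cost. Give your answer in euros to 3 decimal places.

Let x1 = kg of silica fume, x2 = kg of GGBS, x3 = kg of recycled aggregate, x4 = kg of natural pozzolan.
Minimize 0.781x1 + 0.155x2 + 0.018x3 + 0.079x4 with:
  1.54x1 + 0.87x2 + 0.02x3 + 0.47x4 ≥ 2.81   (28-day strength contribution)
  1x1 + 1x2 + 0.06x3 + 1x4 ≥ 0.94   (fines)
  1x1 + 1x2 + 1x4 ≥ 2.16   (binder content)
  0.52x1 + 0.26x2 + 0.06x3 + 0.32x4 ≤ 1.58   (water demand)
  x1 ≤ 3
  x4 ≤ 1.6
  x1, x2, x3, x4 ≥ 0.
At the optimum only GGBS, natural pozzolan are positive (silica fume, recycled aggregate = 0). The 28-day strength contribution and the natural pozzolan cap requirements are met with equality.
So GGBS = 2.366 kg, natural pozzolan = 1.6 kg.
Objective = 0.155·2.366 + 0.079·1.6 = 0.49313.

€0.493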